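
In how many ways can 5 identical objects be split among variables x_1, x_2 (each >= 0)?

Stars and bars with 5 stars and 1 bars:
C(5+2-1, 2-1) = C(6,1).

Final answer: C(6,1) = 6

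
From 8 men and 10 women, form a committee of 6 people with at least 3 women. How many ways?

Sum over valid woman counts:
C(10,3)C(8,3) = 6720
C(10,4)C(8,2) = 5880
C(10,5)C(8,1) = 2016
C(10,6)C(8,0) = 210
Total: 6720 + 5880 + 2016 + 210.

Final answer: 14826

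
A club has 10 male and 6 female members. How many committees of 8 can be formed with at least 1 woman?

Sum over valid woman counts:
C(6,1)C(10,7) = 720
C(6,2)C(10,6) = 3150
C(6,3)C(10,5) = 5040
C(6,4)C(10,4) = 3150
C(6,5)C(10,3) = 720
C(6,6)C(10,2) = 45
Total: 720 + 3150 + 5040 + 3150 + 720 + 45.

Final answer: 12825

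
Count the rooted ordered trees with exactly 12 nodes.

This is a standard Catalan-number count: the answer is C_n. Here n = 12 - 1 = 11.
C_n = C(2n,n) - C(2n,n+1), so C_{11} = C(22,11) - C(22,12) = 705432 - 646646.

Final answer: C_{11} = 58786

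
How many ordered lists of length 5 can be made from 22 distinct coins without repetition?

P(22,5) = 22!/(22-5)! = 22!/17!.

Final answer: P(22,5) = 3160080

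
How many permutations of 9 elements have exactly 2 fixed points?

Choose which 2 elements are fixed: C(9,2) = 36.
Derange the remaining 7 using D(j) = (j-1)(D(j-1) + D(j-2)), D(0)=1, D(1)=0: D(2)=1, D(3)=2, D(4)=9, D(5)=44, D(6)=265, D(7)=1854.
Total: 36 x 1854.

Final answer: C(9,2) D(7) = 66744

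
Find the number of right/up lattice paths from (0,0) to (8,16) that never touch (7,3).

Total paths to (8,16): C(24,16) = 735471.
Paths through (7,3): C(10,3) x C(14,13) = 1680.
Avoiding (7,3): 735471 - 1680.

Final answer: 733791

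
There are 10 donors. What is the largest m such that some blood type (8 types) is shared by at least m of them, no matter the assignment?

There are 8 possible values for blood type (8 types). With 10 donors and 8 categories, by pigeonhole: ceiling(10/8).

Final answer: 2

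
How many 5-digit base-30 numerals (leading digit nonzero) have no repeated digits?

The leading digit has 29 choices (anything but zero); the next has 29 (anything but the first), then 28, and so on, one fewer each time.
Total: 29 x 29 x 28 x 27 x 26.

Final answer: 16530696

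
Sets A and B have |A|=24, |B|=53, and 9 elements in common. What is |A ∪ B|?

|A union B| = |A| + |B| - |A intersect B| = 24 + 53 - 9.

Final answer: 68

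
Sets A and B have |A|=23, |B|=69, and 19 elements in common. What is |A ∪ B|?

|A union B| = |A| + |B| - |A intersect B| = 23 + 69 - 19.

Final answer: 73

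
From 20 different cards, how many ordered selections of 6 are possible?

P(20,6) = 20!/(20-6)! = 20!/14!.

Final answer: P(20,6) = 27907200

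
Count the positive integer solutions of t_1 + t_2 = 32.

Substitute t'_i = t_i - 1 (so t'_i >= 0). Then sum t'_i = 32 - 2 = 30.
Stars and bars: C(30+2-1, 2-1) = C(31,1).

Final answer: C(31,1) = 31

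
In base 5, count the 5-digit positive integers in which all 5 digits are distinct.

First digit: 4 (nonzero). Second: 4 (not first). Third: 3, etc.
Total: 4 x 4 x 3 x 2 x 1.

Final answer: 96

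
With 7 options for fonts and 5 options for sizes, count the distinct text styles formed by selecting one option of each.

By the multiplication principle: 7 x 5.

Final answer: 35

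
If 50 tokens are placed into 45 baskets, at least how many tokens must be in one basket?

By the pigeonhole principle: ceiling(50/45).

Final answer: 2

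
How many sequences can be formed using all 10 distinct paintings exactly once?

The number of ways to arrange 10 distinct objects is 10!.

Final answer: 10! = 3628800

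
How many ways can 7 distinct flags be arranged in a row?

The number of ways to arrange 7 distinct objects is 7!.

Final answer: 7! = 5040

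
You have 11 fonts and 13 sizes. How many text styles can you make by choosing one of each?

By the multiplication principle: 11 x 13.

Final answer: 143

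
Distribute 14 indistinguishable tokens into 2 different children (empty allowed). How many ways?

Stars and bars: C(n+k-1, k-1) = C(15,1).

Final answer: C(15,1) = 15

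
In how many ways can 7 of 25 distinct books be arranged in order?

P(25,7) = 25!/(25-7)! = 25!/18!.

Final answer: P(25,7) = 2422728000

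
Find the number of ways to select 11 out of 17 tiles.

C(17,11) = 17!/(11! x 6!).

Final answer: \binom{17}{11} = 12376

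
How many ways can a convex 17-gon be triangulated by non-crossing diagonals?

The structures are counted by the Catalan number C_n. Here n = 17 - 2 = 15.
C_n = C(2n,n)/(n+1), so C_{15} = C(30,15)/16 = 155117520/16.

Final answer: C_{15} = 9694845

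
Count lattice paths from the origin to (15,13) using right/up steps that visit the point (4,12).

Paths (0,0)->(4,12): C(16,12) = 1820.
Paths (4,12)->(15,13): C(12,1) = 12.
By multiplication principle: 1820 x 12.

Final answer: 21840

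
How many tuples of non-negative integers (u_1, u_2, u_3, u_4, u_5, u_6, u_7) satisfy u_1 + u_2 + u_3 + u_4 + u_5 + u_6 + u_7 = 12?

Stars and bars with 12 stars and 6 bars:
C(12+7-1, 7-1) = C(18,6).

Final answer: C(18,6) = 18564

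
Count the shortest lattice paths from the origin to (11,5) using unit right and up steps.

Each path has 11 right steps and 5 up steps in some order (16 steps total).
Choose which 5 of the 16 steps are up: C(16,5).

Final answer: C(16,5) = 4368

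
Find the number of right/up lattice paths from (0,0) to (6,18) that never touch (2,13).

Total paths to (6,18): C(24,18) = 134596.
Paths through (2,13): C(15,13) x C(9,5) = 13230.
Avoiding (2,13): 134596 - 13230.

Final answer: 121366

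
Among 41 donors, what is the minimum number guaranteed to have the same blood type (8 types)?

There are 8 possible values for blood type (8 types). With 41 donors and 8 categories, by pigeonhole: ceiling(41/8).

Final answer: 6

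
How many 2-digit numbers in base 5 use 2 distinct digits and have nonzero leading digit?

First digit: 4 (nonzero). Second: 4 (not first). Third: 3, etc.
Total: 4 x 4.

Final answer: 16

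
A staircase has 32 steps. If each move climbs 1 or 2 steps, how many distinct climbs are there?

Condition on the final move: it is a 1-step (f(n-1) ways to get there) or a 2-step (f(n-2) ways), so f(n) = f(n-1) + f(n-2), with f(1)=1, f(2)=2.
Computing successive values: f(1)=1, f(2)=2, f(3)=3, f(4)=5, f(5)=8, f(6)=13, f(7)=21, f(8)=34, f(9)=55, f(10)=89, f(11)=144, f(12)=233, f(13)=377, f(14)=610, f(15)=987, f(16)=1597, f(17)=2584, f(18)=4181, f(19)=6765, f(20)=10946, f(21)=17711, f(22)=28657, f(23)=46368, f(24)=75025, f(25)=121393, f(26)=196418, f(27)=317811, f(28)=514229, f(29)=832040, f(30)=1346269, f(31)=2178309, f(32)=3524578.

Final answer: 3524578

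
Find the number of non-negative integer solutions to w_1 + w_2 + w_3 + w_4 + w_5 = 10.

Stars and bars with 10 stars and 4 bars:
C(10+5-1, 5-1) = C(14,4).

Final answer: C(14,4) = 1001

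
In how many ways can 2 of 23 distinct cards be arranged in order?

P(23,2) = 23!/(23-2)! = 23!/21!.

Final answer: P(23,2) = 506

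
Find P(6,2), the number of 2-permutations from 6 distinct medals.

P(6,2) = 6!/(6-2)! = 6!/4!.

Final answer: P(6,2) = 30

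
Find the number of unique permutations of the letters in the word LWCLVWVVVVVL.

Letters (C:1, L:3, V:6, W:2). Total letters: 12.
Permutations = 12!/(6! x 3! x 2!).

Final answer: 55440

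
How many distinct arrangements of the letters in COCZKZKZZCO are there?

Letters (C:3, K:2, O:2, Z:4). Total letters: 11.
Permutations = 11!/(4! x 3! x 2! x 2!).

Final answer: 69300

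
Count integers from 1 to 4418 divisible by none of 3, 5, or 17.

|div by 3|=1472, |div by 5|=883, |div by 17|=259.
|div by 3&5|=294, |div by 3&17|=86, |div by 5&17|=51, |div by all|=17.
By inclusion-exclusion, divisible by at least one: 1472+883+259-294-86-51+17 = 2200.
Not divisible by any: 4418 - 2200.

Final answer: 2218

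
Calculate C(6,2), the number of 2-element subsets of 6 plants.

C(6,2) = 6!/(2! x (6-2)!).

Final answer: C(6,2) = 15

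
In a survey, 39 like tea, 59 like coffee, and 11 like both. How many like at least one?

|A union B| = |A| + |B| - |A intersect B| = 39 + 59 - 11.

Final answer: 87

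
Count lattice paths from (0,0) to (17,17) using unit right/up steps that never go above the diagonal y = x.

Total monotonic paths to (17,17): C(34,17) = 2333606220.
By the reflection principle, paths that go above the diagonal number C(34,18) = 2203961430.
Valid Dyck paths: 2333606220 - 2203961430.
(These counts are the Catalan numbers.)

Final answer: C_{17} = 129644790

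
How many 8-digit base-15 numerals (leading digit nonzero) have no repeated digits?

The leading digit has 14 choices (anything but zero); the next has 14 (anything but the first), then 13, and so on, one fewer each time.
Total: 14 x 14 x 13 x 12 x 11 x 10 x 9 x 8.

Final answer: 242161920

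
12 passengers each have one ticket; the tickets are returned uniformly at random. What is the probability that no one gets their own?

Use the recurrence D(n) = (n-1)(D(n-1) + D(n-2)) with D(0)=1, D(1)=0.
Building up: D(2)=1, D(3)=2, D(4)=9, D(5)=44, D(6)=265, D(7)=1854, D(8)=14833, D(9)=133496, D(10)=1334961, D(11)=14684570, D(12)=176214841.
Total arrangements: 12! = 479001600.
Probability = D(12)/12! = 16019531/43545600.

Final answer: D(12)/12! = 176214841/479001600 = 0.367879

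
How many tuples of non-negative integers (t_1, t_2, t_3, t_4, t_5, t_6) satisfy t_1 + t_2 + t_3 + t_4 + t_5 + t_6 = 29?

Stars and bars with 29 stars and 5 bars:
C(29+6-1, 6-1) = C(34,5).

Final answer: C(34,5) = 278256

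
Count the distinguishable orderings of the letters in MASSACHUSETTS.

Letters (A:2, C:1, E:1, H:1, M:1, S:4, T:2, U:1). Total letters: 13.
Permutations = 13!/(4! x 2! x 2!).

Final answer: 64864800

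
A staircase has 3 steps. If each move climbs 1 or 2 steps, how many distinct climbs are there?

Condition on the final move: it is a 1-step (f(n-1) ways to get there) or a 2-step (f(n-2) ways), so f(n) = f(n-1) + f(n-2), with f(1)=1, f(2)=2.
Computing successive values: f(1)=1, f(2)=2, f(3)=3.

Final answer: 3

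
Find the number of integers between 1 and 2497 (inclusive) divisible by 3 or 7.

Multiples of 3: 832. Multiples of 7: 356. Of both (lcm=21): 118.
By inclusion-exclusion: 832 + 356 - 118.

Final answer: 1070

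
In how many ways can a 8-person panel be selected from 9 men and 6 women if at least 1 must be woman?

Sum over valid woman counts:
C(6,1)C(9,7) = 216
C(6,2)C(9,6) = 1260
C(6,3)C(9,5) = 2520
C(6,4)C(9,4) = 1890
C(6,5)C(9,3) = 504
C(6,6)C(9,2) = 36
Total: 216 + 1260 + 2520 + 1890 + 504 + 36.

Final answer: 6426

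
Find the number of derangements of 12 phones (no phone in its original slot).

D(n) = (n-1)(D(n-1) + D(n-2)), D(0)=1, D(1)=0.
D(2) = 1 x (0 + 1) = 1
D(3) = 2 x (1 + 0) = 2
D(4) = 3 x (2 + 1) = 9
D(5) = 4 x (9 + 2) = 44
D(6) = 5 x (44 + 9) = 265
D(7) = 6 x (265 + 44) = 1854
D(8) = 7 x (1854 + 265) = 14833
D(9) = 8 x (14833 + 1854) = 133496
D(10) = 9 x (133496 + 14833) = 1334961
D(11) = 10 x (1334961 + 133496) = 14684570
D(12) = 11 x (D(11) + D(10)) = 11 x (14684570 + 1334961)

Final answer: D(12) = 176214841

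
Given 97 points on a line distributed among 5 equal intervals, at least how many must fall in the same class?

By pigeonhole with 97 objects and 5 categories: ceiling(97/5).

Final answer: 20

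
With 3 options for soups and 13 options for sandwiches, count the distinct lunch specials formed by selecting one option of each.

By the multiplication principle: 3 x 13.

Final answer: 39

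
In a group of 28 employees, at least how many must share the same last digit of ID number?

There are 10 possible values for last digit of ID number. With 28 employees and 10 categories, by pigeonhole: ceiling(28/10).

Final answer: 3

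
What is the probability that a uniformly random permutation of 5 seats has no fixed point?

Derangements satisfy D(n) = (n-1)(D(n-1) + D(n-2)), starting from D(0)=1, D(1)=0.
Building up: D(2)=1, D(3)=2, D(4)=9, D(5)=44.
Total arrangements: 5! = 120.
Probability = D(5)/5! = 11/30.

Final answer: D(5)/5! = 44/120 = 0.366667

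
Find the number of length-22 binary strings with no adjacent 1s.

Let a(n) count valid strings. If the last bit is 0 the prefix is any valid string of length n-1; if it is 1 the string must end in 01 with a valid prefix of length n-2. So a(n) = a(n-1) + a(n-2), a(1)=2, a(2)=3.
Building up term by term: a(1)=2, a(2)=3, a(3)=5, a(4)=8, a(5)=13, a(6)=21, a(7)=34, a(8)=55, a(9)=89, a(10)=144, a(11)=233, a(12)=377, a(13)=610, a(14)=987, a(15)=1597, a(16)=2584, a(17)=4181, a(18)=6765, a(19)=10946, a(20)=17711, a(21)=28657, a(22)=46368.

Final answer: 46368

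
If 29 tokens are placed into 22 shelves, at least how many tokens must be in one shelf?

By the pigeonhole principle: ceiling(29/22).

Final answer: 2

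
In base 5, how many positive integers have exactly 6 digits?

These are the integers in [5^5, 5^6), so the count is 5^6 - 5^5 = 4 x 5^5.

Final answer: 12500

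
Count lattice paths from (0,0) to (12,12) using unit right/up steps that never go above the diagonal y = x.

Total monotonic paths to (12,12): C(24,12) = 2704156.
By the reflection principle, paths that go above the diagonal number C(24,13) = 2496144.
Valid Dyck paths: 2704156 - 2496144.
(These counts are the Catalan numbers.)

Final answer: C_{12} = 208012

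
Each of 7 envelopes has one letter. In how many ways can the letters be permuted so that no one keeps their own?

Use the recurrence D(n) = (n-1)(D(n-1) + D(n-2)) with D(0)=1, D(1)=0.
D(2) = 1 x (0 + 1) = 1
D(3) = 2 x (1 + 0) = 2
D(4) = 3 x (2 + 1) = 9
D(5) = 4 x (9 + 2) = 44
D(6) = 5 x (44 + 9) = 265
D(7) = 6 x (D(6) + D(5)) = 6 x (265 + 44)

Final answer: D(7) = 1854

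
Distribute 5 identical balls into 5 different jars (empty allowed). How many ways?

Stars and bars: C(n+k-1, k-1) = C(9,4).

Final answer: C(9,4) = 126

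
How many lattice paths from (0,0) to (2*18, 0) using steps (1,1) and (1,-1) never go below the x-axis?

Total monotonic paths to (18,18): C(36,18) = 9075135300.
A path is bad iff it touches y = x + 1; reflecting its initial segment maps bad paths bijectively onto all paths to (17,19), of which there are C(36,19) = 8597496600.
Valid Dyck paths: 9075135300 - 8597496600.
(These counts are the Catalan numbers.)

Final answer: C_{18} = 477638700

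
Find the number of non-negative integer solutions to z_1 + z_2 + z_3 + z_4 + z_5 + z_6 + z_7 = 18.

Stars and bars with 18 stars and 6 bars:
C(18+7-1, 7-1) = C(24,6).

Final answer: C(24,6) = 134596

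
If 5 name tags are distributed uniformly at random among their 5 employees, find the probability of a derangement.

Derangements satisfy D(n) = (n-1)(D(n-1) + D(n-2)), starting from D(0)=1, D(1)=0.
Building up: D(2)=1, D(3)=2, D(4)=9, D(5)=44.
Total arrangements: 5! = 120.
Probability = D(5)/5! = 11/30.

Final answer: D(5)/5! = 44/120 = 0.366667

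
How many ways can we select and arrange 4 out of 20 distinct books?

P(20,4) = 20!/(20-4)! = 20!/16!.

Final answer: P(20,4) = 116280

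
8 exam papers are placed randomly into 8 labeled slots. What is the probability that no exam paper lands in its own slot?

Use the recurrence D(n) = (n-1)(D(n-1) + D(n-2)) with D(0)=1, D(1)=0.
Building up: D(2)=1, D(3)=2, D(4)=9, D(5)=44, D(6)=265, D(7)=1854, D(8)=14833.
Total arrangements: 8! = 40320.
Probability = D(8)/8! = 2119/5760.

Final answer: D(8)/8! = 14833/40320 = 0.367882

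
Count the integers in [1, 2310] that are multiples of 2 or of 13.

Multiples of 2: 1155. Multiples of 13: 177. Of both (lcm=26): 88.
By inclusion-exclusion: 1155 + 177 - 88.

Final answer: 1244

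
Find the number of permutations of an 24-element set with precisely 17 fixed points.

Choose which 17 elements are fixed: C(24,17) = 346104.
Derange the remaining 7 using D(j) = (j-1)(D(j-1) + D(j-2)), D(0)=1, D(1)=0: D(2)=1, D(3)=2, D(4)=9, D(5)=44, D(6)=265, D(7)=1854.
Total: 346104 x 1854.

Final answer: C(24,17) D(7) = 641676816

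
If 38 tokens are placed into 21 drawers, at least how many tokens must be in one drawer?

By the pigeonhole principle: ceiling(38/21).

Final answer: 2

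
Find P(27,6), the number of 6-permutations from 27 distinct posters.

P(27,6) = 27!/(27-6)! = 27!/21!.

Final answer: P(27,6) = 213127200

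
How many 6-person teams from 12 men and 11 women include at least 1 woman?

Sum over valid woman counts:
C(11,1)C(12,5) = 8712
C(11,2)C(12,4) = 27225
C(11,3)C(12,3) = 36300
C(11,4)C(12,2) = 21780
C(11,5)C(12,1) = 5544
C(11,6)C(12,0) = 462
Total: 8712 + 27225 + 36300 + 21780 + 5544 + 462.

Final answer: 100023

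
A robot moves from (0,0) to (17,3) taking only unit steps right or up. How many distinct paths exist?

Each path has 17 right steps and 3 up steps in some order (20 steps total).
Choose which 3 of the 20 steps are up: C(20,3).

Final answer: C(20,3) = 1140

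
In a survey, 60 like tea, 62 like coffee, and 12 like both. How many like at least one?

|A union B| = |A| + |B| - |A intersect B| = 60 + 62 - 12.

Final answer: 110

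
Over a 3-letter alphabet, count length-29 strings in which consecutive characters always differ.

First character: 3 choices. Each subsequent: 2 choices (must differ from the previous one).
Total: 3 x 2^28.

Final answer: 3 x 2^{28} = 805306368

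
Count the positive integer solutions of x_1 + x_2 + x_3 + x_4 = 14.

Substitute x'_i = x_i - 1 (so x'_i >= 0). Then sum x'_i = 14 - 4 = 10.
Stars and bars: C(10+4-1, 4-1) = C(13,3).

Final answer: C(13,3) = 286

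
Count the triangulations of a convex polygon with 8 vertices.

This is a standard Catalan-number count: the answer is C_n. Here n = 8 - 2 = 6.
Using C_0 = 1 and C_(k+1) = C_k x 2(2k+1)/(k+2), build up term by term: C_1=1, C_2=2, C_3=5, C_4=14, C_5=42, C_6=132.

Final answer: C_{6} = 132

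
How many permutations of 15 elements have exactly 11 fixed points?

Choose which 11 elements are fixed: C(15,11) = 1365.
Derange the remaining 4 using D(j) = (j-1)(D(j-1) + D(j-2)), D(0)=1, D(1)=0: D(2)=1, D(3)=2, D(4)=9.
Total: 1365 x 9.

Final answer: C(15,11) D(4) = 12285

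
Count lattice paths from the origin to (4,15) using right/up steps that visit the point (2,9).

Paths (0,0)->(2,9): C(11,9) = 55.
Paths (2,9)->(4,15): C(8,6) = 28.
By multiplication principle: 55 x 28.

Final answer: 1540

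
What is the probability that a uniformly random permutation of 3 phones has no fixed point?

D(n) = (n-1)(D(n-1) + D(n-2)), D(0)=1, D(1)=0.
Building up: D(2)=1, D(3)=2.
Total arrangements: 3! = 6.
Probability = D(3)/3! = 1/3.

Final answer: D(3)/3! = 2/6 = 0.333333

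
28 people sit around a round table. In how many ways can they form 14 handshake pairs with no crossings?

The structures are counted by the Catalan number C_n. Here n = 28/2 = 14.
Using C_0 = 1 and C_(k+1) = C_k x 2(2k+1)/(k+2), build up term by term: C_1=1, C_2=2, C_3=5, C_4=14, C_5=42, C_6=132, C_7=429, C_8=1430, C_9=4862, C_10=16796, C_11=58786, C_12=208012, C_13=742900, C_14=2674440.

Final answer: C_{14} = 2674440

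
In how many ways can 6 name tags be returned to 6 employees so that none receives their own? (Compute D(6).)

D(n) = (n-1)(D(n-1) + D(n-2)), D(0)=1, D(1)=0.
D(2) = 1 x (0 + 1) = 1
D(3) = 2 x (1 + 0) = 2
D(4) = 3 x (2 + 1) = 9
D(5) = 4 x (9 + 2) = 44
D(6) = 5 x (D(5) + D(4)) = 5 x (44 + 9)

Final answer: D(6) = 265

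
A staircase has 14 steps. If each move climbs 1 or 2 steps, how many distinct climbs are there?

Let f(n) be the number of climbs. Removing the last move (1 or 2 steps) gives f(n) = f(n-1) + f(n-2); base cases f(1)=1, f(2)=2.
Building up term by term: f(1)=1, f(2)=2, f(3)=3, f(4)=5, f(5)=8, f(6)=13, f(7)=21, f(8)=34, f(9)=55, f(10)=89, f(11)=144, f(12)=233, f(13)=377, f(14)=610.

Final answer: 610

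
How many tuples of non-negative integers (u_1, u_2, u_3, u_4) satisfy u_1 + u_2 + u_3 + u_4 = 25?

Stars and bars with 25 stars and 3 bars:
C(25+4-1, 4-1) = C(28,3).

Final answer: C(28,3) = 3276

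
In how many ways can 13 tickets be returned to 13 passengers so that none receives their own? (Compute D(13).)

D(n) = (n-1)(D(n-1) + D(n-2)), D(0)=1, D(1)=0.
D(2) = 1 x (0 + 1) = 1
D(3) = 2 x (1 + 0) = 2
D(4) = 3 x (2 + 1) = 9
D(5) = 4 x (9 + 2) = 44
D(6) = 5 x (44 + 9) = 265
D(7) = 6 x (265 + 44) = 1854
D(8) = 7 x (1854 + 265) = 14833
D(9) = 8 x (14833 + 1854) = 133496
D(10) = 9 x (133496 + 14833) = 1334961
D(11) = 10 x (1334961 + 133496) = 14684570
D(12) = 11 x (14684570 + 1334961) = 176214841
D(13) = 12 x (D(12) + D(11)) = 12 x (176214841 + 14684570)

Final answer: D(13) = 2290792932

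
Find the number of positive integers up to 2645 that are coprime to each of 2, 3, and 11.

|div by 2|=1322, |div by 3|=881, |div by 11|=240.
|div by 2&3|=440, |div by 2&11|=120, |div by 3&11|=80, |div by all|=40.
By inclusion-exclusion, divisible by at least one: 1322+881+240-440-120-80+40 = 1843.
Not divisible by any: 2645 - 1843.

Final answer: 802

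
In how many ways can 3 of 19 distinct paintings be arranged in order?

P(19,3) = 19!/(19-3)! = 19!/16!.

Final answer: P(19,3) = 5814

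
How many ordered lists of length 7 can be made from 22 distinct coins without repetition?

P(22,7) = 22!/(22-7)! = 22!/15!.

Final answer: P(22,7) = 859541760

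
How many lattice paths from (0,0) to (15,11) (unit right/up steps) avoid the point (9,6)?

Total paths to (15,11): C(26,11) = 7726160.
Paths through (9,6): C(15,6) x C(11,5) = 2312310.
Avoiding (9,6): 7726160 - 2312310.

Final answer: 5413850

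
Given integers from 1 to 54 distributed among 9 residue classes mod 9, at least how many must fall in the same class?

By pigeonhole with 54 objects and 9 categories: ceiling(54/9).

Final answer: 6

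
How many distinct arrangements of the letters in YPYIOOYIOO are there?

Letters (I:2, O:4, P:1, Y:3). Total letters: 10.
Permutations = 10!/(4! x 3! x 2!).

Final answer: 12600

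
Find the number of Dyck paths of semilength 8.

Total monotonic paths to (8,8): C(16,8) = 12870.
Reflecting each bad path at its first crossing gives a bijection with paths to (7,9): C(16,9) = 11440.
Valid Dyck paths: 12870 - 11440.
(Equivalently, C_{8} = C(16,8)/9 = 12870/9.)

Final answer: C_{8} = 1430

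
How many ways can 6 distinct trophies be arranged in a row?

The number of ways to arrange 6 distinct objects is 6!.

Final answer: 6! = 720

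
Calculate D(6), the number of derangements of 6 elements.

Use the recurrence D(n) = (n-1)(D(n-1) + D(n-2)) with D(0)=1, D(1)=0.
D(2) = 1 x (0 + 1) = 1
D(3) = 2 x (1 + 0) = 2
D(4) = 3 x (2 + 1) = 9
D(5) = 4 x (9 + 2) = 44
D(6) = 5 x (D(5) + D(4)) = 5 x (44 + 9)

Final answer: D(6) = 265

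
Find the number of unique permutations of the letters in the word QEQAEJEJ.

Letters (A:1, E:3, J:2, Q:2). Total letters: 8.
Permutations = 8!/(3! x 2! x 2!).

Final answer: 1680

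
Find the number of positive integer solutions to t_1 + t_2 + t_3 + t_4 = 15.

Substitute t'_i = t_i - 1 (so t'_i >= 0). Then sum t'_i = 15 - 4 = 11.
Stars and bars: C(11+4-1, 4-1) = C(14,3).

Final answer: C(14,3) = 364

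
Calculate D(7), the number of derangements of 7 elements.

Derangements satisfy D(n) = (n-1)(D(n-1) + D(n-2)), starting from D(0)=1, D(1)=0.
D(2) = 1 x (0 + 1) = 1
D(3) = 2 x (1 + 0) = 2
D(4) = 3 x (2 + 1) = 9
D(5) = 4 x (9 + 2) = 44
D(6) = 5 x (44 + 9) = 265
D(7) = 6 x (D(6) + D(5)) = 6 x (265 + 44)

Final answer: D(7) = 1854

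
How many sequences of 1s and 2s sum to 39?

Let f(n) be the number of climbs. Removing the last move (1 or 2 steps) gives f(n) = f(n-1) + f(n-2); base cases f(1)=1, f(2)=2.
Building up term by term: f(1)=1, f(2)=2, f(3)=3, f(4)=5, f(5)=8, f(6)=13, f(7)=21, f(8)=34, f(9)=55, f(10)=89, f(11)=144, f(12)=233, f(13)=377, f(14)=610, f(15)=987, f(16)=1597, f(17)=2584, f(18)=4181, f(19)=6765, f(20)=10946, f(21)=17711, f(22)=28657, f(23)=46368, f(24)=75025, f(25)=121393, f(26)=196418, f(27)=317811, f(28)=514229, f(29)=832040, f(30)=1346269, f(31)=2178309, f(32)=3524578, f(33)=5702887, f(34)=9227465, f(35)=14930352, f(36)=24157817, f(37)=39088169, f(38)=63245986, f(39)=102334155.

Final answer: 102334155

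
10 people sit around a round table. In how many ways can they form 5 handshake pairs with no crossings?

This is counted by the nth Catalan number C_n. Here n = 10/2 = 5.
C_n = C(2n,n) - C(2n,n+1), so C_{5} = C(10,5) - C(10,6) = 252 - 210.

Final answer: C_{5} = 42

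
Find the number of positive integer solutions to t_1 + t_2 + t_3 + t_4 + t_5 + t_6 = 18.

Substitute t'_i = t_i - 1 (so t'_i >= 0). Then sum t'_i = 18 - 6 = 12.
Stars and bars: C(12+6-1, 6-1) = C(17,5).

Final answer: C(17,5) = 6188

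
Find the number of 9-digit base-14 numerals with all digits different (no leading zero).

The leading digit has 13 choices (anything but zero); the next has 13 (anything but the first), then 12, and so on, one fewer each time.
Total: 13 x 13 x 12 x 11 x 10 x 9 x 8 x 7 x 6.

Final answer: 674593920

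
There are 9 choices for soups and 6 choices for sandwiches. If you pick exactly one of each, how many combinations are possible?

By the multiplication principle: 9 x 6.

Final answer: 54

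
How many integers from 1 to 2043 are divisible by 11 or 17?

Multiples of 11: 185. Multiples of 17: 120. Of both (lcm=187): 10.
By inclusion-exclusion: 185 + 120 - 10.

Final answer: 295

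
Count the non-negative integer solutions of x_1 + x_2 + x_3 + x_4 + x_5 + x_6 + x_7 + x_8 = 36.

Stars and bars with 36 stars and 7 bars:
C(36+8-1, 8-1) = C(43,7).

Final answer: C(43,7) = 32224114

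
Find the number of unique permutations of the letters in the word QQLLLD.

Letters (D:1, L:3, Q:2). Total letters: 6.
Permutations = 6!/(3! x 2!).

Final answer: 60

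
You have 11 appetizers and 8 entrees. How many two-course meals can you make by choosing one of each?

By the multiplication principle: 11 x 8.

Final answer: 88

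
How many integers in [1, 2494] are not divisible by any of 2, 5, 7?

|div by 2|=1247, |div by 5|=498, |div by 7|=356.
|div by 2&5|=249, |div by 2&7|=178, |div by 5&7|=71, |div by all|=35.
By inclusion-exclusion, divisible by at least one: 1247+498+356-249-178-71+35 = 1638.
Not divisible by any: 2494 - 1638.

Final answer: 856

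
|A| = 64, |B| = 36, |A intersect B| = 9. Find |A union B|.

|A union B| = |A| + |B| - |A intersect B| = 64 + 36 - 9.

Final answer: 91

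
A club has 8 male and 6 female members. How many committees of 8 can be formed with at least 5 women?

Sum over valid woman counts:
C(6,5)C(8,3) = 336
C(6,6)C(8,2) = 28
Total: 336 + 28.

Final answer: 364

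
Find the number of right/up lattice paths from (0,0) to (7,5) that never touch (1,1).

Total paths to (7,5): C(12,5) = 792.
Paths through (1,1): C(2,1) x C(10,4) = 420.
Avoiding (1,1): 792 - 420.

Final answer: 372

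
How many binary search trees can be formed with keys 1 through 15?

This is a standard Catalan-number count: the answer is C_n. Here n = 15.
C_n = (2n)!/(n!(n+1)!), so C_{15} = 30!/(15! x 16!) = C(30,15)/16 = 155117520/16.

Final answer: C_{15} = 9694845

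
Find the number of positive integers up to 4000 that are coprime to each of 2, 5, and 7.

|div by 2|=2000, |div by 5|=800, |div by 7|=571.
|div by 2&5|=400, |div by 2&7|=285, |div by 5&7|=114, |div by all|=57.
By inclusion-exclusion, divisible by at least one: 2000+800+571-400-285-114+57 = 2629.
Not divisible by any: 4000 - 2629.

Final answer: 1371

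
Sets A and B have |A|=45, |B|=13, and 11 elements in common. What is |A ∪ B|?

|A union B| = |A| + |B| - |A intersect B| = 45 + 13 - 11.

Final answer: 47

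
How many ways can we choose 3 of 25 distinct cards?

C(25,3) = 25!/(3! x 22!).

Final answer: \binom{25}{3} = 2300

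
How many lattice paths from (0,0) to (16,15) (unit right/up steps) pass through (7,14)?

Paths (0,0)->(7,14): C(21,14) = 116280.
Paths (7,14)->(16,15): C(10,1) = 10.
By multiplication principle: 116280 x 10.

Final answer: 1162800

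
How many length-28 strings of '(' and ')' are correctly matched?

This is counted by the nth Catalan number C_n. Here n = 14 (pairs).
Using C_0 = 1 and C_(k+1) = C_k x 2(2k+1)/(k+2), build up term by term: C_1=1, C_2=2, C_3=5, C_4=14, C_5=42, C_6=132, C_7=429, C_8=1430, C_9=4862, C_10=16796, C_11=58786, C_12=208012, C_13=742900, C_14=2674440.

Final answer: C_{14} = 2674440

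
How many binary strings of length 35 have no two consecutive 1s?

Classify by the final bit: ...0 gives a(n-1) strings, ...01 gives a(n-2) strings. Thus a(n) = a(n-1) + a(n-2) with a(1)=2, a(2)=3.
Building up term by term: a(1)=2, a(2)=3, a(3)=5, a(4)=8, a(5)=13, a(6)=21, a(7)=34, a(8)=55, a(9)=89, a(10)=144, a(11)=233, a(12)=377, a(13)=610, a(14)=987, a(15)=1597, a(16)=2584, a(17)=4181, a(18)=6765, a(19)=10946, a(20)=17711, a(21)=28657, a(22)=46368, a(23)=75025, a(24)=121393, a(25)=196418, a(26)=317811, a(27)=514229, a(28)=832040, a(29)=1346269, a(30)=2178309, a(31)=3524578, a(32)=5702887, a(33)=9227465, a(34)=14930352, a(35)=24157817.

Final answer: 24157817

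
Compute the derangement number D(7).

Derangements satisfy D(n) = (n-1)(D(n-1) + D(n-2)), starting from D(0)=1, D(1)=0.
D(2) = 1 x (0 + 1) = 1
D(3) = 2 x (1 + 0) = 2
D(4) = 3 x (2 + 1) = 9
D(5) = 4 x (9 + 2) = 44
D(6) = 5 x (44 + 9) = 265
D(7) = 6 x (D(6) + D(5)) = 6 x (265 + 44)

Final answer: D(7) = 1854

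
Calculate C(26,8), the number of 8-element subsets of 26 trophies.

C(26,8) = 26!/(8! x 18!).

Final answer: \binom{26}{8} = 1562275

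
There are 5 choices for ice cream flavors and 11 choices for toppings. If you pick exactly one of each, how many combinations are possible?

By the multiplication principle: 5 x 11.

Final answer: 55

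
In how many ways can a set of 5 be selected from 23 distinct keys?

C(23,5) = 23!/(5! x 18!).

Final answer: \binom{23}{5} = 33649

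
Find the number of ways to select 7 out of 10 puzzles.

C(10,7) = 10!/(7! x 3!).

Final answer: \binom{10}{7} = 120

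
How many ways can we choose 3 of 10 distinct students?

C(10,3) = 10!/(3! x (10-3)!).

Final answer: C(10,3) = 120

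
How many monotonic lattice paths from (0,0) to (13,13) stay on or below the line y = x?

Total monotonic paths to (13,13): C(26,13) = 10400600.
A path is bad iff it touches y = x + 1; reflecting its initial segment maps bad paths bijectively onto all paths to (12,14), of which there are C(26,14) = 9657700.
Valid Dyck paths: 10400600 - 9657700.
(These counts are the Catalan numbers.)

Final answer: C_{13} = 742900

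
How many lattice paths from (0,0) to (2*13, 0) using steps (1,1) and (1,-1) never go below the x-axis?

Total monotonic paths to (13,13): C(26,13) = 10400600.
A path is bad iff it touches y = x + 1; reflecting its initial segment maps bad paths bijectively onto all paths to (12,14), of which there are C(26,14) = 9657700.
Valid Dyck paths: 10400600 - 9657700.
(This is the Catalan number C_{13}.)

Final answer: C_{13} = 742900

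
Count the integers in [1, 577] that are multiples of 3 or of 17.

Multiples of 3: 192. Multiples of 17: 33. Of both (lcm=51): 11.
By inclusion-exclusion: 192 + 33 - 11.

Final answer: 214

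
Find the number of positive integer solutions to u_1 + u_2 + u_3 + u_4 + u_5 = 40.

Substitute u'_i = u_i - 1 (so u'_i >= 0). Then sum u'_i = 40 - 5 = 35.
Stars and bars: C(35+5-1, 5-1) = C(39,4).

Final answer: C(39,4) = 82251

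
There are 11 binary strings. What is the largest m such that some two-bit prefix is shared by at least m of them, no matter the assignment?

There are 4 possible values for two-bit prefix. With 11 binary strings and 4 categories, by pigeonhole: ceiling(11/4).

Final answer: 3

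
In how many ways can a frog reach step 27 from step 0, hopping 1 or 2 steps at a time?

Let f(n) be the number of climbs. Removing the last move (1 or 2 steps) gives f(n) = f(n-1) + f(n-2); base cases f(1)=1, f(2)=2.
Computing successive values: f(1)=1, f(2)=2, f(3)=3, f(4)=5, f(5)=8, f(6)=13, f(7)=21, f(8)=34, f(9)=55, f(10)=89, f(11)=144, f(12)=233, f(13)=377, f(14)=610, f(15)=987, f(16)=1597, f(17)=2584, f(18)=4181, f(19)=6765, f(20)=10946, f(21)=17711, f(22)=28657, f(23)=46368, f(24)=75025, f(25)=121393, f(26)=196418, f(27)=317811.

Final answer: 317811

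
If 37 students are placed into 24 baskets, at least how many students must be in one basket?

By the pigeonhole principle: ceiling(37/24).

Final answer: 2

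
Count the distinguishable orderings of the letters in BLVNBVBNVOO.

Letters (B:3, L:1, N:2, O:2, V:3). Total letters: 11.
Permutations = 11!/(3! x 3! x 2! x 2!).

Final answer: 277200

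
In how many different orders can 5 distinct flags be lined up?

The number of ways to arrange 5 distinct objects is 5!.

Final answer: 5! = 120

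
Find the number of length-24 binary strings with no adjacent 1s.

Let a(n) count valid strings. If the last bit is 0 the prefix is any valid string of length n-1; if it is 1 the string must end in 01 with a valid prefix of length n-2. So a(n) = a(n-1) + a(n-2), a(1)=2, a(2)=3.
Iterating the recurrence: a(1)=2, a(2)=3, a(3)=5, a(4)=8, a(5)=13, a(6)=21, a(7)=34, a(8)=55, a(9)=89, a(10)=144, a(11)=233, a(12)=377, a(13)=610, a(14)=987, a(15)=1597, a(16)=2584, a(17)=4181, a(18)=6765, a(19)=10946, a(20)=17711, a(21)=28657, a(22)=46368, a(23)=75025, a(24)=121393.

Final answer: 121393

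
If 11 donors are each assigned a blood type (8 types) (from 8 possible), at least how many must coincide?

There are 8 possible values for blood type (8 types). With 11 donors and 8 categories, by pigeonhole: ceiling(11/8).

Final answer: 2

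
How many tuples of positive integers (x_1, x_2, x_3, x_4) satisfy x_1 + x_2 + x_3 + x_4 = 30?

Substitute x'_i = x_i - 1 (so x'_i >= 0). Then sum x'_i = 30 - 4 = 26.
Stars and bars: C(26+4-1, 4-1) = C(29,3).

Final answer: C(29,3) = 3654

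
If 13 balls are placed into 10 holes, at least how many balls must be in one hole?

By the pigeonhole principle: ceiling(13/10).

Final answer: 2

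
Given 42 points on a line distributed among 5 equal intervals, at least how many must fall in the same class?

By pigeonhole with 42 objects and 5 categories: ceiling(42/5).

Final answer: 9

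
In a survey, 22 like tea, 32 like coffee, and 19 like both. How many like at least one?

|A union B| = |A| + |B| - |A intersect B| = 22 + 32 - 19.

Final answer: 35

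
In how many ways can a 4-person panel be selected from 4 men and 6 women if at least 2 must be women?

Sum over valid woman counts:
C(6,2)C(4,2) = 90
C(6,3)C(4,1) = 80
C(6,4)C(4,0) = 15
Total: 90 + 80 + 15.

Final answer: 185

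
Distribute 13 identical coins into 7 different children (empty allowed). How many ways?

Stars and bars: C(n+k-1, k-1) = C(19,6).

Final answer: C(19,6) = 27132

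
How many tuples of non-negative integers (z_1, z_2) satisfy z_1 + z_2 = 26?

Stars and bars with 26 stars and 1 bars:
C(26+2-1, 2-1) = C(27,1).

Final answer: C(27,1) = 27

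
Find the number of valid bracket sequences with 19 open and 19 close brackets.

This is a standard Catalan-number count: the answer is C_n. Here n = 19 (pairs).
C_n = (2n)!/(n!(n+1)!), so C_{19} = 38!/(19! x 20!) = C(38,19)/20 = 35345263800/20.

Final answer: C_{19} = 1767263190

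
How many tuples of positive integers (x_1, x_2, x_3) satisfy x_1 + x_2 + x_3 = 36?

Substitute x'_i = x_i - 1 (so x'_i >= 0). Then sum x'_i = 36 - 3 = 33.
Stars and bars: C(33+3-1, 3-1) = C(35,2).

Final answer: C(35,2) = 595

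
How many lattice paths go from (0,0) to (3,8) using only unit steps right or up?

Each path has 3 right steps and 8 up steps in some order (11 steps total).
Choose which 8 of the 11 steps are up: C(11,8).

Final answer: C(11,8) = 165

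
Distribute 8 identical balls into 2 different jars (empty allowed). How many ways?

Stars and bars: C(n+k-1, k-1) = C(9,1).

Final answer: C(9,1) = 9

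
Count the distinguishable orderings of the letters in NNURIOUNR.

Letters (I:1, N:3, O:1, R:2, U:2). Total letters: 9.
Permutations = 9!/(3! x 2! x 2!).

Final answer: 15120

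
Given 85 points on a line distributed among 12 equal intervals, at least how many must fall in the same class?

By pigeonhole with 85 objects and 12 categories: ceiling(85/12).

Final answer: 8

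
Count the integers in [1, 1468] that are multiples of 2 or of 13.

Multiples of 2: 734. Multiples of 13: 112. Of both (lcm=26): 56.
By inclusion-exclusion: 734 + 112 - 56.

Final answer: 790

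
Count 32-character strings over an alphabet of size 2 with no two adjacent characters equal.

Let g(n) count such strings. g(1) = 2, and each valid string of length n-1 extends in 1 ways (any symbol but the last), so g(n) = 1 g(n-1).
Total: g(32) = 2 x 1^31.

Final answer: 2 x 1^{31} = 2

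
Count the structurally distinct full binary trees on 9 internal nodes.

This is counted by the nth Catalan number C_n. Here n = 9.
C_n = C(2n,n) - C(2n,n+1), so C_{9} = C(18,9) - C(18,10) = 48620 - 43758.

Final answer: C_{9} = 4862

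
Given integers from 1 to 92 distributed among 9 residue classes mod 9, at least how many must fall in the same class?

By pigeonhole with 92 objects and 9 categories: ceiling(92/9).

Final answer: 11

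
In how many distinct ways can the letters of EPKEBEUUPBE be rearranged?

Letters (B:2, E:4, K:1, P:2, U:2). Total letters: 11.
Permutations = 11!/(4! x 2! x 2! x 2!).

Final answer: 207900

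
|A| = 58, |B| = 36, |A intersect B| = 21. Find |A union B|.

|A union B| = |A| + |B| - |A intersect B| = 58 + 36 - 21.

Final answer: 73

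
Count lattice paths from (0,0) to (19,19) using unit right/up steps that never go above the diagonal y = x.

Total monotonic paths to (19,19): C(38,19) = 35345263800.
Reflecting each bad path at its first crossing gives a bijection with paths to (18,20): C(38,20) = 33578000610.
Valid Dyck paths: 35345263800 - 33578000610.
(This is the Catalan number C_{19}.)

Final answer: C_{19} = 1767263190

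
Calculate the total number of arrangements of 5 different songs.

The number of ways to arrange 5 distinct objects is 5!.

Final answer: 5! = 120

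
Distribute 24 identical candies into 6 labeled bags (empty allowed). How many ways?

Stars and bars: C(n+k-1, k-1) = C(29,5).

Final answer: C(29,5) = 118755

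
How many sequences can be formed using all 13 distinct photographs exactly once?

The number of ways to arrange 13 distinct objects is 13!.

Final answer: 13! = 6227020800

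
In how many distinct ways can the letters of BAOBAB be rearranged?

Letters (A:2, B:3, O:1). Total letters: 6.
Permutations = 6!/(3! x 2!).

Final answer: 60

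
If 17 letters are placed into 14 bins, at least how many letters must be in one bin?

By the pigeonhole principle: ceiling(17/14).

Final answer: 2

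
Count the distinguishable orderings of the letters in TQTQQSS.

Letters (Q:3, S:2, T:2). Total letters: 7.
Permutations = 7!/(3! x 2! x 2!).

Final answer: 210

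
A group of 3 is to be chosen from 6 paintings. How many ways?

C(6,3) = 6!/(3! x (6-3)!).

Final answer: C(6,3) = 20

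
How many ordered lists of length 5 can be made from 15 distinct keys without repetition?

P(15,5) = 15!/(15-5)! = 15!/10!.

Final answer: P(15,5) = 360360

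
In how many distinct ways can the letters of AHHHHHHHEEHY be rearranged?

Letters (A:1, E:2, H:8, Y:1). Total letters: 12.
Permutations = 12!/(8! x 2!).

Final answer: 5940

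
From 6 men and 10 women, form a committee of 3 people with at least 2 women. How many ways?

Sum over valid woman counts:
C(10,2)C(6,1) = 270
C(10,3)C(6,0) = 120
Total: 270 + 120.

Final answer: 390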